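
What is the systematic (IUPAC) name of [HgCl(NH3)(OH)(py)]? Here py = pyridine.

There is no counter-ion, so the complex is neutral overall.
Ligand charges: 1×pyridine (neutral), 1×chloro (-1 each), 1×hydroxo (-1 each), 1×ammine (neutral); total -2. So Hg + (-2) = 0, giving Hg = +2.
Ligands are named alphabetically: ammine before chloro before hydroxo before pyridine.

amminechlorohydroxo(pyridine)mercury(II)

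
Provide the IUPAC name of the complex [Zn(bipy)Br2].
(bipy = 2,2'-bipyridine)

There is no counter-ion, so the complex is neutral overall.
Ligand charges: 1×2,2'-bipyridine (neutral), 2×bromo (-1 each); total -2. So Zn + (-2) = 0, giving Zn = +2.
Ligands are named alphabetically: bipyridine before bromo.

(2,2'-bipyridine)dibromozinc(II)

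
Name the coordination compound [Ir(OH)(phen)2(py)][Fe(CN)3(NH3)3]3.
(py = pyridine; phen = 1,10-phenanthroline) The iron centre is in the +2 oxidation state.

hydroxobis(1,10-phenanthroline)(pyridine)iridium(IV) triamminetricyanoferrate(II)

Fe is given as +2; the anion's ligand charges sum to -3, so the complex anion is 1−.
With 3 anions per cation, the cation must be 3×1 = 3+.
Cation: ligand charges sum to -1; for the ion to be 3+, Ir = +4.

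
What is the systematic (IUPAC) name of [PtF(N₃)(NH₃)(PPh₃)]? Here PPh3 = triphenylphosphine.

ammineazidofluoro(triphenylphosphine)platinum(II)

There is no counter-ion, so the complex is neutral overall.
Ligand charges: 1×triphenylphosphine (neutral), 1×ammine (neutral), 1×azido (-1 each), 1×fluoro (-1 each); total -2. So Pt + (-2) = 0, giving Pt = +2.
Ligands are named alphabetically: ammine before azido before fluoro before triphenylphosphine.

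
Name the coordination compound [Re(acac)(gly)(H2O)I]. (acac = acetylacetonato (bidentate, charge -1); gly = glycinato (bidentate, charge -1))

(acetylacetonato)aqua(glycinato)iodorhenium(III)

There is no counter-ion, so the complex is neutral overall.
Ligand charges: 1×aqua (neutral), 1×acetylacetonato (-1 each), 1×glycinato (-1 each), 1×iodo (-1 each); total -3. So Re + (-3) = 0, giving Re = +3.
Ligands are named alphabetically: acetylacetonato before aqua before glycinato before iodo.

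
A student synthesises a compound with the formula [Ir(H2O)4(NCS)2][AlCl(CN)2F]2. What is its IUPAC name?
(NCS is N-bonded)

Aluminium is always +3 in its complexes; the anion's ligand charges sum to -4, so the complex anion is 1−.
With 2 anions per cation, the cation must be 2×1 = 2+.
Cation: ligand charges sum to -2; for the ion to be 2+, Ir = +4.

tetraaquadiisothiocyanatoiridium(IV) chlorodicyanofluoroaluminate(III)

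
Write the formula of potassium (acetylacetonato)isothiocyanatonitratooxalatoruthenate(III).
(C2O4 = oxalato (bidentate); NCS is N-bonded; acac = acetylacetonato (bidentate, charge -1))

K2[Ru(acac)(C2O4)(NCS)(NO3)]

Ligands: 1 oxalato (C2O4, -2), 1 nitrato (NO3, -1), 1 isothiocyanato (NCS, -1), 1 acetylacetonato (acac, -1). Ligand charge sum = -5.
Charge balance with potassium (+1) requires 1 complex ion per 2 potassium.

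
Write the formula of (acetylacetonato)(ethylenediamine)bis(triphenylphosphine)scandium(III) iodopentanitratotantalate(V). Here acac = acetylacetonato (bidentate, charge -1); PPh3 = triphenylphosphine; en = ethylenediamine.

[Sc(acac)(en)(PPh3)2][TaI(NO3)5]2

Cation [Sc…]: ligand charges -1, Sc(III) ⇒ ion charge 2+.
Anion [Ta…]: ligand charges -6, Ta(V) ⇒ ion charge 1−.
One 2+ cation requires 2 of the 1− anion.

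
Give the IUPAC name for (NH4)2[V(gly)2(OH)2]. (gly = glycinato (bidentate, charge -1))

The 2 ammonium counter-ions carry a total charge of +2, so each complex ion is 2−.
Ligand charges: 2×hydroxo (-1 each), 2×glycinato (-1 each); total -4. So V + (-4) = 2−, giving V = +2.
Ligands are named alphabetically: glycinato before hydroxo.
The complex ion is anionic, so vanadium takes the -ate form vanadate(II).

ammonium bis(glycinato)dihydroxovanadate(II)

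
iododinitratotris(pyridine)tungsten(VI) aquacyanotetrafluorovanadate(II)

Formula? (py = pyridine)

[WI(NO3)2(py)3][V(CN)F4(H2O)]

Cation [W…]: ligand charges -3, W(VI) ⇒ ion charge 3+.
Anion [V…]: ligand charges -5, V(II) ⇒ ion charge 3−.
One 3+ cation balances one 3− anion.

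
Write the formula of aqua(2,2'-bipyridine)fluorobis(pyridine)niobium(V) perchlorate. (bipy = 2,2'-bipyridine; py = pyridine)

[Nb(bipy)F(H2O)(py)2](ClO4)4

Ligands: 1 2,2'-bipyridine (bipy, neutral), 1 aqua (H2O, neutral), 1 fluoro (F, -1), 2 pyridine (py, neutral). Ligand charge sum = -1.
With Nb in oxidation state +5, the complex ion is [Nb...]^4+.
Charge balance with perchlorate (-1) requires 1 complex ion per 4 perchlorate.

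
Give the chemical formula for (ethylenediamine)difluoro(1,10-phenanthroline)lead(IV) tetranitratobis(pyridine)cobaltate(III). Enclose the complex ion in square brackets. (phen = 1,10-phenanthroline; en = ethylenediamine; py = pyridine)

Cation [Pb…]: ligand charges -2, Pb(IV) ⇒ ion charge 2+.
Anion [Co…]: ligand charges -4, Co(III) ⇒ ion charge 1−.
One 2+ cation requires 2 of the 1− anion.

[Pb(en)F2(phen)][Co(NO3)4(py)2]2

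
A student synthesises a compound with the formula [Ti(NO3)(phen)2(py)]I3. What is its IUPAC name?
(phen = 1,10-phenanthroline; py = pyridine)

The 3 iodide counter-ions carry a total charge of -3, so each complex ion is 3+.
Ligand charges: 1×nitrato (-1 each), 2×1,10-phenanthroline (neutral), 1×pyridine (neutral); total -1. So Ti + (-1) = 3+, giving Ti = +4.
Ligands are named alphabetically: nitrato before phenanthroline before pyridine.

nitratobis(1,10-phenanthroline)(pyridine)titanium(IV) iodide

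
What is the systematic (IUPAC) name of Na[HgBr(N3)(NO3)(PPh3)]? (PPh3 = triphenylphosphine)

sodium azidobromonitrato(triphenylphosphine)mercurate(II)

The 1 sodium counter-ion carries a total charge of +1, so each complex ion is 1−.
Ligand charges: 1×bromo (-1 each), 1×azido (-1 each), 1×nitrato (-1 each), 1×triphenylphosphine (neutral); total -3. So Hg + (-3) = 1−, giving Hg = +2.
The complex ion is anionic, so mercury takes the -ate form mercurate(II).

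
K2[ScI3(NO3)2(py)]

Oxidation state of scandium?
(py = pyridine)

2 potassium outside the brackets (+1 each) → the complex ion is 2−.
Ligand charges: 1×py neutral; 3×I = -3; 2×NO3 = -2; sum -5.
Sc + (-5) = 2− ⇒ Sc is +3.

+3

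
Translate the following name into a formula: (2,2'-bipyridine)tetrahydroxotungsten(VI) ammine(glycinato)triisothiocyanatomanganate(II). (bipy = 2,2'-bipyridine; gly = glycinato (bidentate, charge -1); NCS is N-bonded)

[W(bipy)(OH)4][Mn(gly)(NCS)3(NH3)]

Cation [W…]: ligand charges -4, W(VI) ⇒ ion charge 2+.
Anion [Mn…]: ligand charges -4, Mn(II) ⇒ ion charge 2−.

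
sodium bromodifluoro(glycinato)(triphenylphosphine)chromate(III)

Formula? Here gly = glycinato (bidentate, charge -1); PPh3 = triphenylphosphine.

Ligands: 1 bromo (Br, -1), 1 glycinato (gly, -1), 1 triphenylphosphine (PPh3, neutral), 2 fluoro (F, -1). Ligand charge sum = -4.
Charge balance with sodium (+1) requires 1 complex ion per 1 sodium.

Na[CrBrF2(gly)(PPh3)]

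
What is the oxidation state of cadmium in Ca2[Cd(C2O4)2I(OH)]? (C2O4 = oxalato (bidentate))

+2

2 calcium outside the brackets (+2 each) → the complex ion is 4−.
Ligand charges: 2×C2O4 = -4; 1×I = -1; 1×OH = -1; sum -6.
Cd + (-6) = 4− ⇒ Cd is +2.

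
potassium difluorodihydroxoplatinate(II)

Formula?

K2[PtF2(OH)2]

Ligands: 2 fluoro (F, -1), 2 hydroxo (OH, -1). Ligand charge sum = -4.
With Pt in oxidation state +2, the complex ion is [Pt...]^2−.
Charge balance with potassium (+1) requires 1 complex ion per 2 potassium.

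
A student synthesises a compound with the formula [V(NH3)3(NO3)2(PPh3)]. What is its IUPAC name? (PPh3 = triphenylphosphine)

There is no counter-ion, so the complex is neutral overall.
Ligand charges: 3×ammine (neutral), 2×nitrato (-1 each), 1×triphenylphosphine (neutral); total -2. So V + (-2) = 0, giving V = +2.
Ligands are named alphabetically: ammine before nitrato before triphenylphosphine.

triamminedinitrato(triphenylphosphine)vanadium(II)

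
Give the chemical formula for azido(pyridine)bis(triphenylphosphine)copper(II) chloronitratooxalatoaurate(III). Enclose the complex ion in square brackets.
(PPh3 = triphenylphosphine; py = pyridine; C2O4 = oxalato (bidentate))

Cation [Cu…]: ligand charges -1, Cu(II) ⇒ ion charge 1+.
Anion [Au…]: ligand charges -4, Au(III) ⇒ ion charge 1−.
One 1+ cation balances one 1− anion.

[Cu(N3)(PPh3)2(py)][Au(C2O4)Cl(NO3)]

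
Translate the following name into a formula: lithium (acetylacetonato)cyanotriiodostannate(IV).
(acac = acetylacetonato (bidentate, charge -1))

Ligands: 1 acetylacetonato (acac, -1), 3 iodo (I, -1), 1 cyano (CN, -1). Ligand charge sum = -5.
With Sn in oxidation state +4, the complex ion is [Sn...]^1−.
Charge balance with lithium (+1) requires 1 complex ion per 1 lithium.

Li[Sn(acac)(CN)I3]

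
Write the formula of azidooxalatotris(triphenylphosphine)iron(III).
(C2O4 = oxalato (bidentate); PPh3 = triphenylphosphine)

[Fe(C2O4)(N3)(PPh3)3]

Ligands: 1 azido (N3, -1), 1 oxalato (C2O4, -2), 3 triphenylphosphine (PPh3, neutral). Ligand charge sum = -3.
With Fe in oxidation state +3, the complex ion is [Fe...].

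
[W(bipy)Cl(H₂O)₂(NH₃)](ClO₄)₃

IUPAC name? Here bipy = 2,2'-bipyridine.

amminediaqua(2,2'-bipyridine)chlorotungsten(IV) perchlorate

The 3 perchlorate counter-ions carry a total charge of -3, so each complex ion is 3+.
Ligand charges: 1×2,2'-bipyridine (neutral), 1×chloro (-1 each), 1×ammine (neutral), 2×aqua (neutral); total -1. So W + (-1) = 3+, giving W = +4.
Ligands are named alphabetically: ammine before aqua before bipyridine before chloro.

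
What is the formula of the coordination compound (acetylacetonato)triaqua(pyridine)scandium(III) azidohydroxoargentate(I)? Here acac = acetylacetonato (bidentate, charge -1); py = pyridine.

[Sc(acac)(H2O)3(py)][Ag(N3)(OH)]2

Cation [Sc…]: ligand charges -1, Sc(III) ⇒ ion charge 2+.
Anion [Ag…]: ligand charges -2, Ag(I) ⇒ ion charge 1−.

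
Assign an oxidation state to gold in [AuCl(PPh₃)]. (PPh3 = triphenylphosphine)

+1

No counter-ion: the bracketed complex is neutral.
Ligand charges: 1×PPh3 neutral; 1×Cl = -1; sum -1.
Au + (-1) = 0 ⇒ Au is +1.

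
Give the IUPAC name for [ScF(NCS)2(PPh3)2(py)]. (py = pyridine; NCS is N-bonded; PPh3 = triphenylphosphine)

There is no counter-ion, so the complex is neutral overall.
Ligand charges: 1×fluoro (-1 each), 1×pyridine (neutral), 2×isothiocyanato (-1 each), 2×triphenylphosphine (neutral); total -3. So Sc + (-3) = 0, giving Sc = +3.
Ligands are named alphabetically: fluoro before isothiocyanato before pyridine before triphenylphosphine.

fluorodiisothiocyanato(pyridine)bis(triphenylphosphine)scandium(III)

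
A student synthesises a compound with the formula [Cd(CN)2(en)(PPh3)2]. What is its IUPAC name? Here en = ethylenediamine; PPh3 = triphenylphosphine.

There is no counter-ion, so the complex is neutral overall.
Ligand charges: 1×ethylenediamine (neutral), 2×triphenylphosphine (neutral), 2×cyano (-1 each); total -2. So Cd + (-2) = 0, giving Cd = +2.
Ligands are named alphabetically: cyano before ethylenediamine before triphenylphosphine.

dicyano(ethylenediamine)bis(triphenylphosphine)cadmium(II)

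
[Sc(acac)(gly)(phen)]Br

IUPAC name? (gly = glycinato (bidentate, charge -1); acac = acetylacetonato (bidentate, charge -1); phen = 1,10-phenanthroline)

The 1 bromide counter-ion carries a total charge of -1, so each complex ion is 1+.
Ligand charges: 1×glycinato (-1 each), 1×acetylacetonato (-1 each), 1×1,10-phenanthroline (neutral); total -2. So Sc + (-2) = 1+, giving Sc = +3.
Ligands are named alphabetically: acetylacetonato before glycinato before phenanthroline.

(acetylacetonato)(glycinato)(1,10-phenanthroline)scandium(III) bromide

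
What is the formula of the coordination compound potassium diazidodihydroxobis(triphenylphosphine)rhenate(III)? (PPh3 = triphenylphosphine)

Ligands: 2 hydroxo (OH, -1), 2 triphenylphosphine (PPh3, neutral), 2 azido (N3, -1). Ligand charge sum = -4.
Charge balance with potassium (+1) requires 1 complex ion per 1 potassium.

K[Re(N3)2(OH)2(PPh3)2]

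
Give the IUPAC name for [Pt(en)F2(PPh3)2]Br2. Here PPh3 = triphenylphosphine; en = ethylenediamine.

The 2 bromide counter-ions carry a total charge of -2, so each complex ion is 2+.
Ligand charges: 2×triphenylphosphine (neutral), 1×ethylenediamine (neutral), 2×fluoro (-1 each); total -2. So Pt + (-2) = 2+, giving Pt = +4.
Ligands are named alphabetically: ethylenediamine before fluoro before triphenylphosphine.

(ethylenediamine)difluorobis(triphenylphosphine)platinum(IV) bromide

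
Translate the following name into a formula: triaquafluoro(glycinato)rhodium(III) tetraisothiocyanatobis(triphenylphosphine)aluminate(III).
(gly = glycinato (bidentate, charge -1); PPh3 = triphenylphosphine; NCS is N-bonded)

[RhF(gly)(H2O)3][Al(NCS)4(PPh3)2]

Cation [Rh…]: ligand charges -2, Rh(III) ⇒ ion charge 1+.
Anion [Al…]: ligand charges -4, Al(III) ⇒ ion charge 1−.
One 1+ cation balances one 1− anion.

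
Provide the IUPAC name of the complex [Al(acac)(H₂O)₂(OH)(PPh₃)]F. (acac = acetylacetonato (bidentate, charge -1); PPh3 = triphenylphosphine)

The 1 fluoride counter-ion carries a total charge of -1, so each complex ion is 1+.
Ligand charges: 1×hydroxo (-1 each), 2×aqua (neutral), 1×acetylacetonato (-1 each), 1×triphenylphosphine (neutral); total -2. So Al + (-2) = 1+, giving Al = +3.
Ligands are named alphabetically: acetylacetonato before aqua before hydroxo before triphenylphosphine.

(acetylacetonato)diaquahydroxo(triphenylphosphine)aluminium(III) fluoride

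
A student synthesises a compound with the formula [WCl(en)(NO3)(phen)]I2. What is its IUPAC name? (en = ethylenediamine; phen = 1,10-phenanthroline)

The 2 iodide counter-ions carry a total charge of -2, so each complex ion is 2+.
Ligand charges: 1×ethylenediamine (neutral), 1×1,10-phenanthroline (neutral), 1×chloro (-1 each), 1×nitrato (-1 each); total -2. So W + (-2) = 2+, giving W = +4.
Ligands are named alphabetically: chloro before ethylenediamine before nitrato before phenanthroline.

chloro(ethylenediamine)nitrato(1,10-phenanthroline)tungsten(IV) iodide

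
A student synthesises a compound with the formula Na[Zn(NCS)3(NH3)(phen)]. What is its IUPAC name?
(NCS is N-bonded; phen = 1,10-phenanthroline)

The 1 sodium counter-ion carries a total charge of +1, so each complex ion is 1−.
Ligand charges: 3×isothiocyanato (-1 each), 1×1,10-phenanthroline (neutral), 1×ammine (neutral); total -3. So Zn + (-3) = 1−, giving Zn = +2.
Ligands are named alphabetically: ammine before isothiocyanato before phenanthroline.
The complex ion is anionic, so zinc takes the -ate form zincate(II).

sodium amminetriisothiocyanato(1,10-phenanthroline)zincate(II)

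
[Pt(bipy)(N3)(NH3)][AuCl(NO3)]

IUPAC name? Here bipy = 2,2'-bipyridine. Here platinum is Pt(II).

ammineazido(2,2'-bipyridine)platinum(II) chloronitratoaurate(I)

Both ions are complex: the cation is named first with the plain metal name, the anion second with the -ate form; each ion's ligands are alphabetised independently.
Pt is given as +2; the cation's ligand charges sum to -1, so the complex cation is 1+.
A 1:1 salt means the anion carries the equal and opposite charge, 1−.
Anion: ligand charges sum to -2; for the ion to be 1−, Au = +1.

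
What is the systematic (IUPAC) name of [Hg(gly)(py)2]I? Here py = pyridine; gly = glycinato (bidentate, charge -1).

The 1 iodide counter-ion carries a total charge of -1, so each complex ion is 1+.
Ligand charges: 2×pyridine (neutral), 1×glycinato (-1 each); total -1. So Hg + (-1) = 1+, giving Hg = +2.
Ligands are named alphabetically: glycinato before pyridine.

(glycinato)bis(pyridine)mercury(II) iodide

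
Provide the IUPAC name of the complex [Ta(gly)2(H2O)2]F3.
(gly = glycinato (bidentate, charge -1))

diaquabis(glycinato)tantalum(V) fluoride

The 3 fluoride counter-ions carry a total charge of -3, so each complex ion is 3+.
Ligand charges: 2×aqua (neutral), 2×glycinato (-1 each); total -2. So Ta + (-2) = 3+, giving Ta = +5.
Ligands are named alphabetically: aqua before glycinato.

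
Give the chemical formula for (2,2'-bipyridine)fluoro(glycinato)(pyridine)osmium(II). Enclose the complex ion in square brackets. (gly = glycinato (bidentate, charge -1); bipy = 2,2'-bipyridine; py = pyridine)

Ligands: 1 glycinato (gly, -1), 1 2,2'-bipyridine (bipy, neutral), 1 fluoro (F, -1), 1 pyridine (py, neutral). Ligand charge sum = -2.
With Os in oxidation state +2, the complex ion is [Os...].

[Os(bipy)F(gly)(py)]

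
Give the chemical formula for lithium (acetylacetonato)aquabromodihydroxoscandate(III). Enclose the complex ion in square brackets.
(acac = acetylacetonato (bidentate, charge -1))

Ligands: 2 hydroxo (OH, -1), 1 acetylacetonato (acac, -1), 1 aqua (H2O, neutral), 1 bromo (Br, -1). Ligand charge sum = -4.
Charge balance with lithium (+1) requires 1 complex ion per 1 lithium.

Li[Sc(acac)Br(H2O)(OH)2]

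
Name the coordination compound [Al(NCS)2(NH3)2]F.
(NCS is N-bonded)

The 1 fluoride counter-ion carries a total charge of -1, so each complex ion is 1+.
Ligand charges: 2×ammine (neutral), 2×isothiocyanato (-1 each); total -2. So Al + (-2) = 1+, giving Al = +3.
Ligands are named alphabetically: ammine before isothiocyanato.

diamminediisothiocyanatoaluminium(III) fluoride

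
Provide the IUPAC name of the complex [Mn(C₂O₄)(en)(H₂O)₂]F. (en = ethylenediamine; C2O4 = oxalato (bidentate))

The 1 fluoride counter-ion carries a total charge of -1, so each complex ion is 1+.
Ligand charges: 2×aqua (neutral), 1×ethylenediamine (neutral), 1×oxalato (-2 each); total -2. So Mn + (-2) = 1+, giving Mn = +3.
Ligands are named alphabetically: aqua before ethylenediamine before oxalato.

diaqua(ethylenediamine)oxalatomanganese(III) fluoride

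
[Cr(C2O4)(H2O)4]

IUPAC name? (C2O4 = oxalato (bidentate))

There is no counter-ion, so the complex is neutral overall.
Ligand charges: 4×aqua (neutral), 1×oxalato (-2 each); total -2. So Cr + (-2) = 0, giving Cr = +2.
Ligands are named alphabetically: aqua before oxalato.

tetraaquaoxalatochromium(II)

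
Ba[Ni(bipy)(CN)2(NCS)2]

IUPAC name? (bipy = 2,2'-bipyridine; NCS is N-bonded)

The 1 barium counter-ion carries a total charge of +2, so each complex ion is 2−.
Ligand charges: 2×cyano (-1 each), 1×2,2'-bipyridine (neutral), 2×isothiocyanato (-1 each); total -4. So Ni + (-4) = 2−, giving Ni = +2.
The complex ion is anionic, so nickel takes the -ate form nickelate(II).

barium (2,2'-bipyridine)dicyanodiisothiocyanatonickelate(II)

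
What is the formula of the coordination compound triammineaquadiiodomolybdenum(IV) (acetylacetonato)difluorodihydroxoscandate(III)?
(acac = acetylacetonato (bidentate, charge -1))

Cation [Mo…]: ligand charges -2, Mo(IV) ⇒ ion charge 2+.
Anion [Sc…]: ligand charges -5, Sc(III) ⇒ ion charge 2−.
One 2+ cation balances one 2− anion.

[Mo(H2O)I2(NH3)3][Sc(acac)F2(OH)2]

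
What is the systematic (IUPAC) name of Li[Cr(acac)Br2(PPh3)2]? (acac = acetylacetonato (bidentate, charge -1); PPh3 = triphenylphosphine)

The 1 lithium counter-ion carries a total charge of +1, so each complex ion is 1−.
Ligand charges: 1×acetylacetonato (-1 each), 2×triphenylphosphine (neutral), 2×bromo (-1 each); total -3. So Cr + (-3) = 1−, giving Cr = +2.
Ligands are named alphabetically: acetylacetonato before bromo before triphenylphosphine.
The complex ion is anionic, so chromium takes the -ate form chromate(II).

lithium (acetylacetonato)dibromobis(triphenylphosphine)chromate(II)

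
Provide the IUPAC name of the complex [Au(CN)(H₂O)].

There is no counter-ion, so the complex is neutral overall.
Ligand charges: 1×aqua (neutral), 1×cyano (-1 each); total -1. So Au + (-1) = 0, giving Au = +1.
Ligands are named alphabetically: aqua before cyano.

aquacyanogold(I)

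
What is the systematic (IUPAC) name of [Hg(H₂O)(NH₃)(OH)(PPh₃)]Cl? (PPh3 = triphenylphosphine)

The 1 chloride counter-ion carries a total charge of -1, so each complex ion is 1+.
Ligand charges: 1×triphenylphosphine (neutral), 1×hydroxo (-1 each), 1×ammine (neutral), 1×aqua (neutral); total -1. So Hg + (-1) = 1+, giving Hg = +2.
Ligands are named alphabetically: ammine before aqua before hydroxo before triphenylphosphine.

ammineaquahydroxo(triphenylphosphine)mercury(II) chloride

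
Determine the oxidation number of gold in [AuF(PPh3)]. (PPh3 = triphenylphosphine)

No counter-ion: the bracketed complex is neutral.
Ligand charges: 1×PPh3 neutral; 1×F = -1; sum -1.
Au + (-1) = 0 ⇒ Au is +1.

+1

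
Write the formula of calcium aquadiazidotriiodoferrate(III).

Ligands: 2 azido (N3, -1), 3 iodo (I, -1), 1 aqua (H2O, neutral). Ligand charge sum = -5.
With Fe in oxidation state +3, the complex ion is [Fe...]^2−.
Charge balance with calcium (+2) requires 1 complex ion per 1 calcium.

Ca[Fe(H2O)I3(N3)2]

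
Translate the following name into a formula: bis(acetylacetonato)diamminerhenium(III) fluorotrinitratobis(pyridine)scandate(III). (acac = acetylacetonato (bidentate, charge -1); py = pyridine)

[Re(acac)2(NH3)2][ScF(NO3)3(py)2]

Cation [Re…]: ligand charges -2, Re(III) ⇒ ion charge 1+.
Anion [Sc…]: ligand charges -4, Sc(III) ⇒ ion charge 1−.
One 1+ cation balances one 1− anion.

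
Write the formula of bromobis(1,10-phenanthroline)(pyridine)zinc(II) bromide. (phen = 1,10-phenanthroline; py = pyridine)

Ligands: 1 bromo (Br, -1), 2 1,10-phenanthroline (phen, neutral), 1 pyridine (py, neutral). Ligand charge sum = -1.
With Zn in oxidation state +2, the complex ion is [Zn...]^1+.
Charge balance with bromide (-1) requires 1 complex ion per 1 bromide.

[ZnBr(phen)2(py)]Br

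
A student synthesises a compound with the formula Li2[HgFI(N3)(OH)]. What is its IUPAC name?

lithium azidofluorohydroxoiodomercurate(II)

The 2 lithium counter-ions carry a total charge of +2, so each complex ion is 2−.
Ligand charges: 1×fluoro (-1 each), 1×hydroxo (-1 each), 1×azido (-1 each), 1×iodo (-1 each); total -4. So Hg + (-4) = 2−, giving Hg = +2.
Ligands are named alphabetically: azido before fluoro before hydroxo before iodo.
The complex ion is anionic, so mercury takes the -ate form mercurate(II).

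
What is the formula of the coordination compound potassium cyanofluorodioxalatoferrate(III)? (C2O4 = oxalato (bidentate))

K3[Fe(C2O4)2(CN)F]

Ligands: 1 cyano (CN, -1), 2 oxalato (C2O4, -2), 1 fluoro (F, -1). Ligand charge sum = -6.
With Fe in oxidation state +3, the complex ion is [Fe...]^3−.
Charge balance with potassium (+1) requires 1 complex ion per 3 potassium.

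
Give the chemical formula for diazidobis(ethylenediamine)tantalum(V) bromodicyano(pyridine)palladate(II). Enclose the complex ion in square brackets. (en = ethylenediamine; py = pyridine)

Cation [Ta…]: ligand charges -2, Ta(V) ⇒ ion charge 3+.
Anion [Pd…]: ligand charges -3, Pd(II) ⇒ ion charge 1−.

[Ta(en)2(N3)2][PdBr(CN)2(py)]3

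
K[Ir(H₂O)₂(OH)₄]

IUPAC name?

The 1 potassium counter-ion carries a total charge of +1, so each complex ion is 1−.
Ligand charges: 4×hydroxo (-1 each), 2×aqua (neutral); total -4. So Ir + (-4) = 1−, giving Ir = +3.
The complex ion is anionic, so iridium takes the -ate form iridate(III).

potassium diaquatetrahydroxoiridate(III)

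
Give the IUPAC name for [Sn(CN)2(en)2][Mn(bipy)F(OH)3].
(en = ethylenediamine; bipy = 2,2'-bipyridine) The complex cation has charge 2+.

dicyanobis(ethylenediamine)tin(IV) (2,2'-bipyridine)fluorotrihydroxomanganate(II)

Both ions are complex: the cation is named first with the plain metal name, the anion second with the -ate form; each ion's ligands are alphabetised independently.
The complex cation is given as 2+; its ligand charges sum to -2, so Sn = +4.
A 1:1 salt means the anion carries the equal and opposite charge, 2−.
Anion: ligand charges sum to -4; for the ion to be 2−, Mn = +2.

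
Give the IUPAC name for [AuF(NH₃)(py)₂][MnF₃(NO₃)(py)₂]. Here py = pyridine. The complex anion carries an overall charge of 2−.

amminefluorobis(pyridine)gold(III) trifluoronitratobis(pyridine)manganate(II)

Both ions are complex: the cation is named first with the plain metal name, the anion second with the -ate form; each ion's ligands are alphabetised independently.
The complex anion is given as 2−; its ligand charges sum to -4, so Mn = +2.
A 1:1 salt means the cation carries the equal and opposite charge, 2+.
Cation: ligand charges sum to -1; for the ion to be 2+, Au = +3.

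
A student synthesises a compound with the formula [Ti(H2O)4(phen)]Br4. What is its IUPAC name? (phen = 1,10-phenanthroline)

tetraaqua(1,10-phenanthroline)titanium(IV) bromide

The 4 bromide counter-ions carry a total charge of -4, so each complex ion is 4+.
Ligand charges: 4×aqua (neutral), 1×1,10-phenanthroline (neutral); total 0. So Ti + (0) = 4+, giving Ti = +4.
Ligands are named alphabetically: aqua before phenanthroline.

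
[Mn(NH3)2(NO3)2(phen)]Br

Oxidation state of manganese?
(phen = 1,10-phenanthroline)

1 bromide outside the brackets (-1 each) → the complex ion is 1+.
Ligand charges: 2×NO3 = -2; 1×phen neutral; 2×NH3 neutral; sum -2.
Mn + (-2) = 1+ ⇒ Mn is +3.

+3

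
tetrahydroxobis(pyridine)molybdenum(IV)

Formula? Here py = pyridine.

[Mo(OH)4(py)2]

Ligands: 2 pyridine (py, neutral), 4 hydroxo (OH, -1). Ligand charge sum = -4.
With Mo in oxidation state +4, the complex ion is [Mo...].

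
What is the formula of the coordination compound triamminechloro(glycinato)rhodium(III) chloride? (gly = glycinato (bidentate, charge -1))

Ligands: 3 ammine (NH3, neutral), 1 chloro (Cl, -1), 1 glycinato (gly, -1). Ligand charge sum = -2.
With Rh in oxidation state +3, the complex ion is [Rh...]^1+.
Charge balance with chloride (-1) requires 1 complex ion per 1 chloride.

[RhCl(gly)(NH3)3]Cl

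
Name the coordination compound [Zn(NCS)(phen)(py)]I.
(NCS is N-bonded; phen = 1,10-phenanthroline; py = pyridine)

isothiocyanato(1,10-phenanthroline)(pyridine)zinc(II) iodide

The 1 iodide counter-ion carries a total charge of -1, so each complex ion is 1+.
Ligand charges: 1×isothiocyanato (-1 each), 1×1,10-phenanthroline (neutral), 1×pyridine (neutral); total -1. So Zn + (-1) = 1+, giving Zn = +2.
Ligands are named alphabetically: isothiocyanato before phenanthroline before pyridine.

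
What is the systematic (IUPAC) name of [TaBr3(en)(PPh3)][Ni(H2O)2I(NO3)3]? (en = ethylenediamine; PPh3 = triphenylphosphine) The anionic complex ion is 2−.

Both ions are complex: the cation is named first with the plain metal name, the anion second with the -ate form; each ion's ligands are alphabetised independently.
The complex anion is given as 2−; its ligand charges sum to -4, so Ni = +2.
A 1:1 salt means the cation carries the equal and opposite charge, 2+.
Cation: ligand charges sum to -3; for the ion to be 2+, Ta = +5.

tribromo(ethylenediamine)(triphenylphosphine)tantalum(V) diaquaiodotrinitratonickelate(II)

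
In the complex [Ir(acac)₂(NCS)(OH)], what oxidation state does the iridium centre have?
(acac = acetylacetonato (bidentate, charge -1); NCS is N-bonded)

+4

No counter-ion: the bracketed complex is neutral.
Ligand charges: 1×OH = -1; 2×acac = -2; 1×NCS = -1; sum -4.
Ir + (-4) = 0 ⇒ Ir is +4.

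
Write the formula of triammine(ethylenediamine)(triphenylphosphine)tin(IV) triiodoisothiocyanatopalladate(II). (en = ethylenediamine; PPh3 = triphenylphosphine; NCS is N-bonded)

[Sn(en)(NH3)3(PPh3)][PdI3(NCS)]2

Cation [Sn…]: ligand charges 0, Sn(IV) ⇒ ion charge 4+.
Anion [Pd…]: ligand charges -4, Pd(II) ⇒ ion charge 2−.
One 4+ cation requires 2 of the 2− anion.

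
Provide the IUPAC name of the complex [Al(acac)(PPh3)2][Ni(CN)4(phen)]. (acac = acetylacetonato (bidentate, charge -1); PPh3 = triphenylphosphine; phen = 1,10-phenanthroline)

(acetylacetonato)bis(triphenylphosphine)aluminium(III) tetracyano(1,10-phenanthroline)nickelate(II)

Aluminium is always +3 in its complexes; the cation's ligand charges sum to -1, so the complex cation is 2+.
A 1:1 salt means the anion carries the equal and opposite charge, 2−.
Anion: ligand charges sum to -4; for the ion to be 2−, Ni = +2.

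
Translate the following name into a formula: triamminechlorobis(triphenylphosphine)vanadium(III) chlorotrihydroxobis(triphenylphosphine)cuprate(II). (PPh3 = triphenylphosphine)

[VCl(NH3)3(PPh3)2][CuCl(OH)3(PPh3)2]

Cation [V…]: ligand charges -1, V(III) ⇒ ion charge 2+.
Anion [Cu…]: ligand charges -4, Cu(II) ⇒ ion charge 2−.
One 2+ cation balances one 2− anion.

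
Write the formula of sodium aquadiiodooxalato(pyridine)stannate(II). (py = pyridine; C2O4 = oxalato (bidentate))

Ligands: 1 pyridine (py, neutral), 1 aqua (H2O, neutral), 2 iodo (I, -1), 1 oxalato (C2O4, -2). Ligand charge sum = -4.
With Sn in oxidation state +2, the complex ion is [Sn...]^2−.
Charge balance with sodium (+1) requires 1 complex ion per 2 sodium.

Na2[Sn(C2O4)(H2O)I2(py)]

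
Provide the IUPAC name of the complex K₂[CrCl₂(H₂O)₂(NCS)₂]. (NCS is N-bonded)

The 2 potassium counter-ions carry a total charge of +2, so each complex ion is 2−.
Ligand charges: 2×aqua (neutral), 2×chloro (-1 each), 2×isothiocyanato (-1 each); total -4. So Cr + (-4) = 2−, giving Cr = +2.
Ligands are named alphabetically: aqua before chloro before isothiocyanato.
The complex ion is anionic, so chromium takes the -ate form chromate(II).

potassium diaquadichlorodiisothiocyanatochromate(II)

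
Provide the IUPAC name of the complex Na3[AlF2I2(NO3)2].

sodium difluorodiiododinitratoaluminate(III)

The 3 sodium counter-ions carry a total charge of +3, so each complex ion is 3−.
Ligand charges: 2×nitrato (-1 each), 2×fluoro (-1 each), 2×iodo (-1 each); total -6. So Al + (-6) = 3−, giving Al = +3.
Ligands are named alphabetically: fluoro before iodo before nitrato.
The complex ion is anionic, so aluminium takes the -ate form aluminate(III).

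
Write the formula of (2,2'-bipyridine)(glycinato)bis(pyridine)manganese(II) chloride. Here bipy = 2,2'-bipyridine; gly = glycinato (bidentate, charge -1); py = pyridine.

[Mn(bipy)(gly)(py)2]Cl

Ligands: 1 2,2'-bipyridine (bipy, neutral), 1 glycinato (gly, -1), 2 pyridine (py, neutral). Ligand charge sum = -1.
With Mn in oxidation state +2, the complex ion is [Mn...]^1+.
Charge balance with chloride (-1) requires 1 complex ion per 1 chloride.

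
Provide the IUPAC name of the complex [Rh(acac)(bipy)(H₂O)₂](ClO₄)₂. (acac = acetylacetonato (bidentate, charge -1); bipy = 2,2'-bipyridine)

The 2 perchlorate counter-ions carry a total charge of -2, so each complex ion is 2+.
Ligand charges: 1×acetylacetonato (-1 each), 1×2,2'-bipyridine (neutral), 2×aqua (neutral); total -1. So Rh + (-1) = 2+, giving Rh = +3.
Ligands are named alphabetically: acetylacetonato before aqua before bipyridine.

(acetylacetonato)diaqua(2,2'-bipyridine)rhodium(III) perchlorate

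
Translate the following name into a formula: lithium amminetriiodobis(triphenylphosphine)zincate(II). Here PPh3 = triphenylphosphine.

Ligands: 2 triphenylphosphine (PPh3, neutral), 1 ammine (NH3, neutral), 3 iodo (I, -1). Ligand charge sum = -3.
With Zn in oxidation state +2, the complex ion is [Zn...]^1−.
Charge balance with lithium (+1) requires 1 complex ion per 1 lithium.

Li[ZnI3(NH3)(PPh3)2]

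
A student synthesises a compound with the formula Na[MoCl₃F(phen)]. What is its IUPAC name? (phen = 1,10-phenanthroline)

The 1 sodium counter-ion carries a total charge of +1, so each complex ion is 1−.
Ligand charges: 3×chloro (-1 each), 1×1,10-phenanthroline (neutral), 1×fluoro (-1 each); total -4. So Mo + (-4) = 1−, giving Mo = +3.
The complex ion is anionic, so molybdenum takes the -ate form molybdate(III).

sodium trichlorofluoro(1,10-phenanthroline)molybdate(III)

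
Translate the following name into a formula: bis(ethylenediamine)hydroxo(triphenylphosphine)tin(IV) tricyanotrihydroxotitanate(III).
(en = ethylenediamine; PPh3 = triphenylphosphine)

[Sn(en)2(OH)(PPh3)][Ti(CN)3(OH)3]

Cation [Sn…]: ligand charges -1, Sn(IV) ⇒ ion charge 3+.
Anion [Ti…]: ligand charges -6, Ti(III) ⇒ ion charge 3−.
One 3+ cation balances one 3− anion.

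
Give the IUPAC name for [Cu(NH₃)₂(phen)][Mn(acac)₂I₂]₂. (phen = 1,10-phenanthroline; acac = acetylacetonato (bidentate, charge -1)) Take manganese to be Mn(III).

Mn is given as +3; the anion's ligand charges sum to -4, so the complex anion is 1−.
With 2 anions per cation, the cation must be 2×1 = 2+.
Cation: ligand charges sum to 0; for the ion to be 2+, Cu = +2.

diammine(1,10-phenanthroline)copper(II) bis(acetylacetonato)diiodomanganate(III)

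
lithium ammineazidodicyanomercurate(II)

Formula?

Li[Hg(CN)2(N3)(NH3)]

Ligands: 1 azido (N3, -1), 1 ammine (NH3, neutral), 2 cyano (CN, -1). Ligand charge sum = -3.
Charge balance with lithium (+1) requires 1 complex ion per 1 lithium.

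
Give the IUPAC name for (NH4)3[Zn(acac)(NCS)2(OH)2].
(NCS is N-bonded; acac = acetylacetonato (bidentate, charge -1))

The 3 ammonium counter-ions carry a total charge of +3, so each complex ion is 3−.
Ligand charges: 2×isothiocyanato (-1 each), 1×acetylacetonato (-1 each), 2×hydroxo (-1 each); total -5. So Zn + (-5) = 3−, giving Zn = +2.
Ligands are named alphabetically: acetylacetonato before hydroxo before isothiocyanato.
The complex ion is anionic, so zinc takes the -ate form zincate(II).

ammonium (acetylacetonato)dihydroxodiisothiocyanatozincate(II)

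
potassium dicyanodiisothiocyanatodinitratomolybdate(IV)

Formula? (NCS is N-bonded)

K2[Mo(CN)2(NCS)2(NO3)2]

Ligands: 2 isothiocyanato (NCS, -1), 2 cyano (CN, -1), 2 nitrato (NO3, -1). Ligand charge sum = -6.
With Mo in oxidation state +4, the complex ion is [Mo...]^2−.
Charge balance with potassium (+1) requires 1 complex ion per 2 potassium.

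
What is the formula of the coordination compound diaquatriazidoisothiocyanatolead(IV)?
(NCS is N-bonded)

Ligands: 2 aqua (H2O, neutral), 1 isothiocyanato (NCS, -1), 3 azido (N3, -1). Ligand charge sum = -4.
With Pb in oxidation state +4, the complex ion is [Pb...].

[Pb(H2O)2(N3)3(NCS)]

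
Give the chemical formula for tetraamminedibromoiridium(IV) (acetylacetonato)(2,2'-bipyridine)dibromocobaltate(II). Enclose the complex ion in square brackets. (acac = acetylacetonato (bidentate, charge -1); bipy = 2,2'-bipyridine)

Cation [Ir…]: ligand charges -2, Ir(IV) ⇒ ion charge 2+.
Anion [Co…]: ligand charges -3, Co(II) ⇒ ion charge 1−.

[IrBr2(NH3)4][Co(acac)(bipy)Br2]2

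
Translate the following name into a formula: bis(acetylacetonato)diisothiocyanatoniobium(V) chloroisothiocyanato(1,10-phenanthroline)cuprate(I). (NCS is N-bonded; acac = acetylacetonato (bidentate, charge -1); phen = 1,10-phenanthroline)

Cation [Nb…]: ligand charges -4, Nb(V) ⇒ ion charge 1+.
Anion [Cu…]: ligand charges -2, Cu(I) ⇒ ion charge 1−.
One 1+ cation balances one 1− anion.

[Nb(acac)2(NCS)2][CuCl(NCS)(phen)]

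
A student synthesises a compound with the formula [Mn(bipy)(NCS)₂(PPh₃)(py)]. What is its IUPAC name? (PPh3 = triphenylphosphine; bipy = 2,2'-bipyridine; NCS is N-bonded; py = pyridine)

There is no counter-ion, so the complex is neutral overall.
Ligand charges: 1×triphenylphosphine (neutral), 1×2,2'-bipyridine (neutral), 2×isothiocyanato (-1 each), 1×pyridine (neutral); total -2. So Mn + (-2) = 0, giving Mn = +2.
Ligands are named alphabetically: bipyridine before isothiocyanato before pyridine before triphenylphosphine.

(2,2'-bipyridine)diisothiocyanato(pyridine)(triphenylphosphine)manganese(II)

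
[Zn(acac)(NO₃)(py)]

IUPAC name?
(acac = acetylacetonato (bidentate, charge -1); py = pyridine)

(acetylacetonato)nitrato(pyridine)zinc(II)

There is no counter-ion, so the complex is neutral overall.
Ligand charges: 1×acetylacetonato (-1 each), 1×nitrato (-1 each), 1×pyridine (neutral); total -2. So Zn + (-2) = 0, giving Zn = +2.
Ligands are named alphabetically: acetylacetonato before nitrato before pyridine.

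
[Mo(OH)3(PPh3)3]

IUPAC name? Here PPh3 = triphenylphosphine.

trihydroxotris(triphenylphosphine)molybdenum(III)

There is no counter-ion, so the complex is neutral overall.
Ligand charges: 3×triphenylphosphine (neutral), 3×hydroxo (-1 each); total -3. So Mo + (-3) = 0, giving Mo = +3.
Ligands are named alphabetically: hydroxo before triphenylphosphine.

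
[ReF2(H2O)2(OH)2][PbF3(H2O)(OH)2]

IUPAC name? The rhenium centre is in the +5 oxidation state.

diaquadifluorodihydroxorhenium(V) aquatrifluorodihydroxoplumbate(IV)

Both ions are complex: the cation is named first with the plain metal name, the anion second with the -ate form; each ion's ligands are alphabetised independently.
Re is given as +5; the cation's ligand charges sum to -4, so the complex cation is 1+.
A 1:1 salt means the anion carries the equal and opposite charge, 1−.
Anion: ligand charges sum to -5; for the ion to be 1−, Pb = +4.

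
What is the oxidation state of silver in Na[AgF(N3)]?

1 sodium outside the brackets (+1 each) → the complex ion is 1−.
Ligand charges: 1×N3 = -1; 1×F = -1; sum -2.
Ag + (-2) = 1− ⇒ Ag is +1.

+1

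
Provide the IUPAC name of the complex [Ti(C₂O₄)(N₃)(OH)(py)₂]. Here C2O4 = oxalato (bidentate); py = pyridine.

azidohydroxooxalatobis(pyridine)titanium(IV)

There is no counter-ion, so the complex is neutral overall.
Ligand charges: 1×azido (-1 each), 1×oxalato (-2 each), 1×hydroxo (-1 each), 2×pyridine (neutral); total -4. So Ti + (-4) = 0, giving Ti = +4.
Ligands are named alphabetically: azido before hydroxo before oxalato before pyridine.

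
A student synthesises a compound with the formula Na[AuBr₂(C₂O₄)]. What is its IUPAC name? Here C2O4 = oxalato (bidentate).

The 1 sodium counter-ion carries a total charge of +1, so each complex ion is 1−.
Ligand charges: 2×bromo (-1 each), 1×oxalato (-2 each); total -4. So Au + (-4) = 1−, giving Au = +3.
The complex ion is anionic, so gold takes the -ate form aurate(III).

sodium dibromooxalatoaurate(III)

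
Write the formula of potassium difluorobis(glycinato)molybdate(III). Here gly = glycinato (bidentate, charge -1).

Ligands: 2 glycinato (gly, -1), 2 fluoro (F, -1). Ligand charge sum = -4.
With Mo in oxidation state +3, the complex ion is [Mo...]^1−.
Charge balance with potassium (+1) requires 1 complex ion per 1 potassium.

K[MoF2(gly)2]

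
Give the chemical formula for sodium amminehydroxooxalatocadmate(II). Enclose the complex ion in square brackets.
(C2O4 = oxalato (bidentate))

Na[Cd(C2O4)(NH3)(OH)]

Ligands: 1 ammine (NH3, neutral), 1 hydroxo (OH, -1), 1 oxalato (C2O4, -2). Ligand charge sum = -3.
With Cd in oxidation state +2, the complex ion is [Cd...]^1−.
Charge balance with sodium (+1) requires 1 complex ion per 1 sodium.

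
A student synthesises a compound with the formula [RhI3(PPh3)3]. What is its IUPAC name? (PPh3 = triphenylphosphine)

There is no counter-ion, so the complex is neutral overall.
Ligand charges: 3×iodo (-1 each), 3×triphenylphosphine (neutral); total -3. So Rh + (-3) = 0, giving Rh = +3.
Ligands are named alphabetically: iodo before triphenylphosphine.

triiodotris(triphenylphosphine)rhodium(III)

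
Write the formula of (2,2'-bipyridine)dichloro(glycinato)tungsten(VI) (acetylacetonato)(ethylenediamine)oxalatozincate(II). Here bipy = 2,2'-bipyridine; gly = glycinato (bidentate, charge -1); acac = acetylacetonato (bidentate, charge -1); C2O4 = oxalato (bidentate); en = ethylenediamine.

Cation [W…]: ligand charges -3, W(VI) ⇒ ion charge 3+.
Anion [Zn…]: ligand charges -3, Zn(II) ⇒ ion charge 1−.
One 3+ cation requires 3 of the 1− anion.

[W(bipy)Cl2(gly)][Zn(acac)(C2O4)(en)]3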